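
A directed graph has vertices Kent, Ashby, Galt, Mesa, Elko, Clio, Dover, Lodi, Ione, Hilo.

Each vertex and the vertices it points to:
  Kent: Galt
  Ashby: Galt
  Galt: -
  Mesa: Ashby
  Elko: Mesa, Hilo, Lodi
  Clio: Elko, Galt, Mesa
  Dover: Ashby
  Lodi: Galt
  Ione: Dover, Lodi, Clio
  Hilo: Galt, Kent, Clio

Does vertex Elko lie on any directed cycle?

Elko is on a cycle iff Elko can reach itself via ≥1 edge.
Elko → Hilo → Clio → Elko — yes.

Yes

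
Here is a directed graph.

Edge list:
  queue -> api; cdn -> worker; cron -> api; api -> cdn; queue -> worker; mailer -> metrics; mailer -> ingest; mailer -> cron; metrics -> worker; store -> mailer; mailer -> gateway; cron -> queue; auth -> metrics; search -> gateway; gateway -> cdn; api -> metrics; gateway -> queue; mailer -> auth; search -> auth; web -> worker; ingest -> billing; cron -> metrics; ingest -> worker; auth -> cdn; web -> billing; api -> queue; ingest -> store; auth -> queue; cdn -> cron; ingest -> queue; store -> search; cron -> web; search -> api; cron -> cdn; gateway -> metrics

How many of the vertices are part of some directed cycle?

A vertex is on a directed cycle iff it belongs to a strongly connected component of size ≥ 2 (or has a self-loop).
The vertices on cycles are {api, cdn, cron, queue, store, ingest, mailer} — 7 in total.

7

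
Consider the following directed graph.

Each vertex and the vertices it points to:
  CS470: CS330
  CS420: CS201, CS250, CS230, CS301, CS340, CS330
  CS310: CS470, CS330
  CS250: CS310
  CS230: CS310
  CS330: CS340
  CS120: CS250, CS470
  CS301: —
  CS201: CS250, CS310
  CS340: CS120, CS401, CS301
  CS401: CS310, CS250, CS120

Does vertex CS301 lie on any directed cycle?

No

CS301 lies on a cycle iff there is a path from CS301 back to itself.
Exploring from CS301, it never reaches itself; equivalently, its strongly connected component is a singleton.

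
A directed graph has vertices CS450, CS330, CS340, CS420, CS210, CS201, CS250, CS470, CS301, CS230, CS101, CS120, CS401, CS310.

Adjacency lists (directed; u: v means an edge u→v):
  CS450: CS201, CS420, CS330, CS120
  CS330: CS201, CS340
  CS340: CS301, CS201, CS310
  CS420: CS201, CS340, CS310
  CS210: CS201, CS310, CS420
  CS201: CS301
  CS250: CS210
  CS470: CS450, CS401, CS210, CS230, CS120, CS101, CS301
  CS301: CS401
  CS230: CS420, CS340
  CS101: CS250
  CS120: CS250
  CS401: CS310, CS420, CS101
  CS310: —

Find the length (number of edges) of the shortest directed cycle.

4

For each vertex v, BFS finds the shortest path from v back to v.
The shortest such closed walk is CS301 → CS401 → CS420 → CS340 → CS301, length 4.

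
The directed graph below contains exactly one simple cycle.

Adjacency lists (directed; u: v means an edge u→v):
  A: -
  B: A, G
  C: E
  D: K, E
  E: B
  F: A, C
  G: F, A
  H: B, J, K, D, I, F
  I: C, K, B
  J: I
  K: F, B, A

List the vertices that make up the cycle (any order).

DFS with gray/black marking from B:
B gray
  A gray
  A black
  G gray
    F gray
      F→A: A black — skip
      C gray
        E gray
          E→B: B is gray → back edge
Back edge closes the cycle B → G → F → C → E → B; its vertices are {B, C, E, F, G}.

B, C, E, F, G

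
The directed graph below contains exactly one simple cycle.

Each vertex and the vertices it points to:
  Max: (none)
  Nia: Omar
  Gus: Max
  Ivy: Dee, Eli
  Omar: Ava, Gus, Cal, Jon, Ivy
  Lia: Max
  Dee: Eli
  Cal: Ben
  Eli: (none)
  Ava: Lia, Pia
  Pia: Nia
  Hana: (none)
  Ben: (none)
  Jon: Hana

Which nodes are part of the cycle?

DFS with gray/black marking from Omar:
Omar gray
  Ava gray
    Lia gray
      Max gray
      Max black
    Lia black
    Pia gray
      Nia gray
        Nia→Omar: Omar is gray → back edge
Back edge closes the cycle Omar → Ava → Pia → Nia → Omar; its vertices are {Ava, Nia, Pia, Omar}.

Ava, Nia, Pia, Omar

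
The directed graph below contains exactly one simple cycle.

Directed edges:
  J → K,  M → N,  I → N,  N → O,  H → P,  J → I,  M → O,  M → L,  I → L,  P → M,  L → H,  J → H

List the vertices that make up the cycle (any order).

H, L, M, P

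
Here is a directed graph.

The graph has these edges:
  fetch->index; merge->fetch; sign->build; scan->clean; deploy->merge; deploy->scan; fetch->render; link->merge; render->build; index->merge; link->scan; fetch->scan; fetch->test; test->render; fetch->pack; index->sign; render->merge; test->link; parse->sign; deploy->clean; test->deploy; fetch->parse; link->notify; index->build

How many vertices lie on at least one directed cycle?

A vertex is on a directed cycle iff it belongs to a strongly connected component of size ≥ 2 (or has a self-loop).
The vertices on cycles are {link, test, fetch, index, merge, deploy, render} — 7 in total.

7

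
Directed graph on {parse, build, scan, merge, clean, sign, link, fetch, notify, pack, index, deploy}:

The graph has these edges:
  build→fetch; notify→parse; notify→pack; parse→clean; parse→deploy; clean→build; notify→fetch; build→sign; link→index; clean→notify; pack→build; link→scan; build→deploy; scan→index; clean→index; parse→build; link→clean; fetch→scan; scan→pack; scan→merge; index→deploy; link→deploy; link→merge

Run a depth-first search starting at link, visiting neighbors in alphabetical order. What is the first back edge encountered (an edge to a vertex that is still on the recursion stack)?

DFS from link (visiting neighbors in alphabetical order); mark gray on enter, black on exit:
link gray
  clean gray
    build gray
      deploy gray
      deploy black
      fetch gray
        scan gray
          index gray
            index→deploy: deploy black — skip
          index black
          merge gray
          merge black
          pack gray
            pack→build: build is gray → back edge
First back edge: pack → build.

pack→build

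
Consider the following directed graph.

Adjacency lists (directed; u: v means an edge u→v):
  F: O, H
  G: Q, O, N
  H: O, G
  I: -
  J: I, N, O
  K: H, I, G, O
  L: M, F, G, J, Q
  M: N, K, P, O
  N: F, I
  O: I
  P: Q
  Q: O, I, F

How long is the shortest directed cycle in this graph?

For each vertex v, BFS finds the shortest path from v back to v.
The shortest such closed walk is F → H → G → N → F, length 4.

4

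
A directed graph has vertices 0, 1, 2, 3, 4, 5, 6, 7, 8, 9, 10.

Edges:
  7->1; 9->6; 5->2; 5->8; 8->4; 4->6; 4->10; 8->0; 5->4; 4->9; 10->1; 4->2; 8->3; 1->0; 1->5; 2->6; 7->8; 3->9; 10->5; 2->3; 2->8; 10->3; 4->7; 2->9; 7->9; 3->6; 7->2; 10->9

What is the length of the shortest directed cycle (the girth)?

3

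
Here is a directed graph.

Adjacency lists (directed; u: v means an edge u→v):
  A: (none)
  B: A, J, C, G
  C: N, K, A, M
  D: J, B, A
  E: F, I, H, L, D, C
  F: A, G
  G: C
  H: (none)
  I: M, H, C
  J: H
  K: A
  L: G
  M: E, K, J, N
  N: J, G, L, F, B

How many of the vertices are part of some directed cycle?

A vertex is on a directed cycle iff it belongs to a strongly connected component of size ≥ 2 (or has a self-loop).
The vertices on cycles are {B, C, D, E, F, G, I, L, M, N} — 10 in total.

10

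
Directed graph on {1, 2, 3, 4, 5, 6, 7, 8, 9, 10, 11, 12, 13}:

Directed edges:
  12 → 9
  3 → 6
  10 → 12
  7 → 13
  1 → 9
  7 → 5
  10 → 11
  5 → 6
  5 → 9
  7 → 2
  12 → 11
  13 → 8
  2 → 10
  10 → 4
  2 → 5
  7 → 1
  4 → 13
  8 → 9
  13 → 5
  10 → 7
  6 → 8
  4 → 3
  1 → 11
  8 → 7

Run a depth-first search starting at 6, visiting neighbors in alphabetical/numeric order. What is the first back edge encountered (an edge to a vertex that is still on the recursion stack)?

5→6

DFS from 6 (visiting neighbors in alphabetical/numeric order); mark gray on enter, black on exit:
6 gray
  8 gray
    7 gray
      1 gray
        9 gray
        9 black
        11 gray
        11 black
      1 black
      2 gray
        5 gray
          5→6: 6 is gray → back edge
First back edge: 5 → 6.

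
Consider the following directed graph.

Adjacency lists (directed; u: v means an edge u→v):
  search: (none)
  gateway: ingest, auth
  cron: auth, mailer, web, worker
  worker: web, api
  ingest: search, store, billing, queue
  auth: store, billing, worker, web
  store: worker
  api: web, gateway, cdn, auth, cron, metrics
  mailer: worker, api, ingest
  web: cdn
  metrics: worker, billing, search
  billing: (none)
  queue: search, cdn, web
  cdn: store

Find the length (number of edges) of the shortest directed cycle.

3

For each vertex v, BFS finds the shortest path from v back to v.
The shortest such closed walk is api → cron → mailer → api, length 3.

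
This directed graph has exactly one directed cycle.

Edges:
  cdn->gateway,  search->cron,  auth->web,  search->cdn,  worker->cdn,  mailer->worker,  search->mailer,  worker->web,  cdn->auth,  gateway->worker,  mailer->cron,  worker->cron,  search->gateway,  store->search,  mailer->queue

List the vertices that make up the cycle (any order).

DFS with gray/black marking from cdn:
cdn gray
  auth gray
    web gray
    web black
  auth black
  gateway gray
    worker gray
      worker→cdn: cdn is gray → back edge
Back edge closes the cycle cdn → gateway → worker → cdn; its vertices are {cdn, worker, gateway}.

cdn, worker, gateway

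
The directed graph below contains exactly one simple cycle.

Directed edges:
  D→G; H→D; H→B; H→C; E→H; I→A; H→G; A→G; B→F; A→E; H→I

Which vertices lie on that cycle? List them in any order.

A, E, H, I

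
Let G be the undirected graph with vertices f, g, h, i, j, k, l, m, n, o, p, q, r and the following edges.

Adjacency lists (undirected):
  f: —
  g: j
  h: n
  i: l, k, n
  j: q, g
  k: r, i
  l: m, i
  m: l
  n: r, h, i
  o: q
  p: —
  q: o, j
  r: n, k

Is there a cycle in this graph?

DFS, tracking each vertex's parent; an edge to a visited non-parent vertex closes a cycle.
Start from g:
visit g (parent –)
  visit j (parent g)
    visit q (parent j)
      visit o (parent q)
        o–q: parent, skip
      q–j: parent, skip
    j–g: parent, skip
visit f (parent –)
visit h (parent –)
  visit n (parent h)
    visit r (parent n)
      r–n: parent, skip
      visit k (parent r)
        k–r: parent, skip
        visit i (parent k)
          visit l (parent i)
            visit m (parent l)
              m–l: parent, skip
            l–i: parent, skip
          i–k: parent, skip
          i–n: n visited and ≠ parent → cycle
Cycle: n – r – k – i – n.

Yes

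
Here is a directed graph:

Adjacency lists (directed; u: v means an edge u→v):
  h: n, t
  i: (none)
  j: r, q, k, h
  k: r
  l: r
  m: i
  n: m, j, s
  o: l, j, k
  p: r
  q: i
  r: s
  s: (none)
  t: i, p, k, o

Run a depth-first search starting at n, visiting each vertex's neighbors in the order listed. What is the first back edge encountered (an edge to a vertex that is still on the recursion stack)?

h→n

DFS from n (visiting each vertex's neighbors in the order listed); mark gray on enter, black on exit:
n gray
  m gray
    i gray
    i black
  m black
  j gray
    r gray
      s gray
      s black
    r black
    q gray
      q→i: i black — skip
    q black
    k gray
      k→r: r black — skip
    k black
    h gray
      h→n: n is gray → back edge
First back edge: h → n.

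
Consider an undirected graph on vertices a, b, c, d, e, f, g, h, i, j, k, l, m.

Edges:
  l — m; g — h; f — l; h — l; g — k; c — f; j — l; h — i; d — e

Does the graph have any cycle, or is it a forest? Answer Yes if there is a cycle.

No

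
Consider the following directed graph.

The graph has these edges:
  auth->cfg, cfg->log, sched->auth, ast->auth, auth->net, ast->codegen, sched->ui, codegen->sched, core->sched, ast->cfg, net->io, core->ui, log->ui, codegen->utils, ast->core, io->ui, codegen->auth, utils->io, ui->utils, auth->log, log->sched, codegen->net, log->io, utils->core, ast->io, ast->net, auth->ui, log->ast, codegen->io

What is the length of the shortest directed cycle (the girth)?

3

For each vertex v, BFS finds the shortest path from v back to v.
The shortest such closed walk is ast → cfg → log → ast, length 3.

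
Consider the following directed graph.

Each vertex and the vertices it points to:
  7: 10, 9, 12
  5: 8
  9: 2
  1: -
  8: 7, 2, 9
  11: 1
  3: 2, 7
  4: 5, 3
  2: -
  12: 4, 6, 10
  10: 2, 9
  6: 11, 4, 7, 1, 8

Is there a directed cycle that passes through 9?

9 lies on a cycle iff there is a path from 9 back to itself.
Exploring from 9, it never reaches itself; equivalently, its strongly connected component is a singleton.

No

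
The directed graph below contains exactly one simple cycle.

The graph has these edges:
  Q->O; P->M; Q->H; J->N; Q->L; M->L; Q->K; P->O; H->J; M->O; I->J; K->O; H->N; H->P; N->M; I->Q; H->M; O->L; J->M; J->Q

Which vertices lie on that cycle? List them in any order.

DFS with gray/black marking from J:
J gray
  Q gray
    O gray
      L gray
      L black
    O black
    K gray
      K→O: O black — skip
    K black
    Q→L: L black — skip
    H gray
      N gray
        M gray
          M→L: L black — skip
          M→O: O black — skip
        M black
      N black
      P gray
        P→M: M black — skip
        P→O: O black — skip
      P black
      H→M: M black — skip
      H→J: J is gray → back edge
Back edge closes the cycle J → Q → H → J; its vertices are {H, J, Q}.

H, J, Q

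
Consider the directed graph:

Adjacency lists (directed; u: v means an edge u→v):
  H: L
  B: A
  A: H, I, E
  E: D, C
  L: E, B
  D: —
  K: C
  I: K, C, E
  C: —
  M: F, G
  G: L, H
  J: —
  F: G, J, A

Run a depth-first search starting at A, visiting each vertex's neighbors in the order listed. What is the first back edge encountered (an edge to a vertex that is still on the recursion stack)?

DFS from A (visiting each vertex's neighbors in the order listed); mark gray on enter, black on exit:
A gray
  H gray
    L gray
      E gray
        D gray
        D black
        C gray
        C black
      E black
      B gray
        B→A: A is gray → back edge
First back edge: B → A.

B→A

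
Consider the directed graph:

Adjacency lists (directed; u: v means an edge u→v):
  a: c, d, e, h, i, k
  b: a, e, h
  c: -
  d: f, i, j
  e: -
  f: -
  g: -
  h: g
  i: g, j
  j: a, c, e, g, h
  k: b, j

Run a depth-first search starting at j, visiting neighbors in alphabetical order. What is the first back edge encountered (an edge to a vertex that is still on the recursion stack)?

i->j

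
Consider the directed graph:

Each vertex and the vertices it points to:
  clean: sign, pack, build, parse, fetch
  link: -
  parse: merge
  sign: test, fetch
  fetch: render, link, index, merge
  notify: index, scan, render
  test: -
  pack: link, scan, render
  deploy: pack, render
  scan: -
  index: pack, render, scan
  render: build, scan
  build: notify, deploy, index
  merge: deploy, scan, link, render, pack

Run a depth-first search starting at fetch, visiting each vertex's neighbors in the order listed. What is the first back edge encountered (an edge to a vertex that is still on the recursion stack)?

pack→render

DFS from fetch (visiting each vertex's neighbors in the order listed); mark gray on enter, black on exit:
fetch gray
  render gray
    build gray
      notify gray
        index gray
          pack gray
            link gray
            link black
            scan gray
            scan black
            pack→render: render is gray → back edge
First back edge: pack → render.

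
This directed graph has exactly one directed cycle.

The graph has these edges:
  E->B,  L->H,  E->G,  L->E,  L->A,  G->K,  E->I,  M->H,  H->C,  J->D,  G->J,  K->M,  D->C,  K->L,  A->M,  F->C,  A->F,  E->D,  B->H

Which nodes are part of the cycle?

E, G, K, L

DFS with gray/black marking from E:
E gray
  D gray
    C gray
    C black
  D black
  I gray
  I black
  G gray
    K gray
      L gray
        A gray
          M gray
            H gray
              H→C: C black — skip
            H black
          M black
          F gray
            F→C: C black — skip
          F black
        A black
        L→E: E is gray → back edge
Back edge closes the cycle E → G → K → L → E; its vertices are {E, G, K, L}.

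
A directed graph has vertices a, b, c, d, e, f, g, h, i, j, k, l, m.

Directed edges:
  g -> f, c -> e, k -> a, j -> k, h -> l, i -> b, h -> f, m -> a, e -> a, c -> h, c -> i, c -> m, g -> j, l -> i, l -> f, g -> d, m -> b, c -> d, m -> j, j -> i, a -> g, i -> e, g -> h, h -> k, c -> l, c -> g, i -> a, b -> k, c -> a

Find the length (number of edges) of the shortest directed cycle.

4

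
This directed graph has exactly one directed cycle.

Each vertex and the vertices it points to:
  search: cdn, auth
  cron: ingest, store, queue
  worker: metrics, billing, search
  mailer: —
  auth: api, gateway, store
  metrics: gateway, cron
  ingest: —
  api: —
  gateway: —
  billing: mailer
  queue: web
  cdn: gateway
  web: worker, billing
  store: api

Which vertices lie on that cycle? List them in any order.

web, cron, queue, worker, metrics

DFS with gray/black marking from cron:
cron gray
  ingest gray
  ingest black
  store gray
    api gray
    api black
  store black
  queue gray
    web gray
      worker gray
        metrics gray
          gateway gray
          gateway black
          metrics→cron: cron is gray → back edge
Back edge closes the cycle cron → queue → web → worker → metrics → cron; its vertices are {web, cron, queue, worker, metrics}.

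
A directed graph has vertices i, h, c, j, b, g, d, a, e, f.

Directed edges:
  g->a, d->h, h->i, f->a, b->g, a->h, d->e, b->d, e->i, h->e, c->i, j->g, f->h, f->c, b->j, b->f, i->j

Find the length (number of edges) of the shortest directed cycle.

For each vertex v, BFS finds the shortest path from v back to v.
The shortest such closed walk is j → g → a → h → i → j, length 5.

5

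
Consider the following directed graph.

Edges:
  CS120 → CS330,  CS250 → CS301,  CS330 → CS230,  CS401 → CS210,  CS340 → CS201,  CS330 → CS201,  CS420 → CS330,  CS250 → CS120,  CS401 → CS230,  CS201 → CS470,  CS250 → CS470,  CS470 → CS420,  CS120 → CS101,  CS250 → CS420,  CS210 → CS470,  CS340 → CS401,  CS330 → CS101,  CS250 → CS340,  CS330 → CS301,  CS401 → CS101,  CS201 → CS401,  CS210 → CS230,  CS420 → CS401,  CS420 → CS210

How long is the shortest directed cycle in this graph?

3

For each vertex v, BFS finds the shortest path from v back to v.
The shortest such closed walk is CS420 → CS210 → CS470 → CS420, length 3.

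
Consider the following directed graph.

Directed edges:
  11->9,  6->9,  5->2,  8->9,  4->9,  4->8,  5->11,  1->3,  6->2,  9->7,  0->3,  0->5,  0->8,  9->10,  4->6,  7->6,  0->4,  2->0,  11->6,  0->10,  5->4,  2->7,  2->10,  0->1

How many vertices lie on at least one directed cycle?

9

A vertex is on a directed cycle iff it belongs to a strongly connected component of size ≥ 2 (or has a self-loop).
The vertices on cycles are {0, 2, 4, 5, 6, 7, 8, 9, 11} — 9 in total.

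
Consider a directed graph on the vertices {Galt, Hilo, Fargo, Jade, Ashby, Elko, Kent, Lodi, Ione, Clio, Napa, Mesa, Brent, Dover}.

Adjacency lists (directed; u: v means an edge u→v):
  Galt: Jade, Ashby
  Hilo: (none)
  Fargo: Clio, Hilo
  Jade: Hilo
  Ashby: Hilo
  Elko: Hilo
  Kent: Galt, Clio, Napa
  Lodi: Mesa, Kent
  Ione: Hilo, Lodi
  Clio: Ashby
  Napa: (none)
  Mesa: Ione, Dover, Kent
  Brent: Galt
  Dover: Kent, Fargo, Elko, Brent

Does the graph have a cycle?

DFS with white/gray/black marking, starting from Brent:
Brent gray
  Galt gray
    Jade gray
      Hilo gray
      Hilo black
    Jade black
    Ashby gray
      Ashby→Hilo: Hilo black — skip
    Ashby black
  Galt black
Brent black
Fargo gray
  Clio gray
    Clio→Ashby: Ashby black — skip
  Clio black
  Fargo→Hilo: Hilo black — skip
Fargo black
Elko gray
  Elko→Hilo: Hilo black — skip
Elko black
Kent gray
  Kent→Galt: Galt black — skip
  Kent→Clio: Clio black — skip
  Napa gray
  Napa black
Kent black
Lodi gray
  Mesa gray
    Ione gray
      Ione→Hilo: Hilo black — skip
      Ione→Lodi: Lodi is gray → back edge
Back edge found, so a cycle exists: Lodi → Mesa → Ione → Lodi.

Yes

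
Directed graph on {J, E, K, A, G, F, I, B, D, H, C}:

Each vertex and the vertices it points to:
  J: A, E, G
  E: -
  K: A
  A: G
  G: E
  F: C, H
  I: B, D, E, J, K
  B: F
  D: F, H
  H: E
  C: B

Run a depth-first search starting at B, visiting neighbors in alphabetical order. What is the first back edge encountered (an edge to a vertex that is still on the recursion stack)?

C->B

DFS from B (visiting neighbors in alphabetical order); mark gray on enter, black on exit:
B gray
  F gray
    C gray
      C→B: B is gray → back edge
First back edge: C → B.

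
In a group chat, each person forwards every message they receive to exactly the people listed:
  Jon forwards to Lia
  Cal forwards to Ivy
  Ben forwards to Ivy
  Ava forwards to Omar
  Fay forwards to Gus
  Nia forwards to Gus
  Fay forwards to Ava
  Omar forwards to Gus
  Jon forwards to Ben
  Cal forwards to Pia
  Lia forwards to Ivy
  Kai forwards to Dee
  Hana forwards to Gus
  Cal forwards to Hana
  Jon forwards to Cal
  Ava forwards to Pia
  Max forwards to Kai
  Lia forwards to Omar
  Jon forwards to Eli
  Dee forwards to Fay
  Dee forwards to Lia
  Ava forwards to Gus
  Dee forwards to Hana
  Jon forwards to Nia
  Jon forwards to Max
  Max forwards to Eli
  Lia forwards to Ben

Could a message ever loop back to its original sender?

No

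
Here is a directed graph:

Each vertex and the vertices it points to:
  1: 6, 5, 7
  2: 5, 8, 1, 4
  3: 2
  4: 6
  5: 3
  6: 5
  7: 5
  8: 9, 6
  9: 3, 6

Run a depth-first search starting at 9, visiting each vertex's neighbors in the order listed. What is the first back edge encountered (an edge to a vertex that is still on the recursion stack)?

DFS from 9 (visiting each vertex's neighbors in the order listed); mark gray on enter, black on exit:
9 gray
  3 gray
    2 gray
      5 gray
        5→3: 3 is gray → back edge
First back edge: 5 → 3.

5→3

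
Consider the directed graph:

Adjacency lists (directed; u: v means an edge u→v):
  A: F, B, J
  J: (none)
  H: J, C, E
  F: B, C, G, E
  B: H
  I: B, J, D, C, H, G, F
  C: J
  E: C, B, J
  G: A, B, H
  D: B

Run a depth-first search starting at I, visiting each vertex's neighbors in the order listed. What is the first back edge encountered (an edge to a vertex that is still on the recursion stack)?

E->B

DFS from I (visiting each vertex's neighbors in the order listed); mark gray on enter, black on exit:
I gray
  B gray
    H gray
      J gray
      J black
      C gray
        C→J: J black — skip
      C black
      E gray
        E→C: C black — skip
        E→B: B is gray → back edge
First back edge: E → B.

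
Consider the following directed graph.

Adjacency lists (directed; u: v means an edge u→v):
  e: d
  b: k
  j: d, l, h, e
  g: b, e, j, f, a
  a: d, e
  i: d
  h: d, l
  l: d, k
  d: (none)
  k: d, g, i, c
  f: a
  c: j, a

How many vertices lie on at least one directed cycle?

7

A vertex is on a directed cycle iff it belongs to a strongly connected component of size ≥ 2 (or has a self-loop).
The vertices on cycles are {b, c, g, h, j, k, l} — 7 in total.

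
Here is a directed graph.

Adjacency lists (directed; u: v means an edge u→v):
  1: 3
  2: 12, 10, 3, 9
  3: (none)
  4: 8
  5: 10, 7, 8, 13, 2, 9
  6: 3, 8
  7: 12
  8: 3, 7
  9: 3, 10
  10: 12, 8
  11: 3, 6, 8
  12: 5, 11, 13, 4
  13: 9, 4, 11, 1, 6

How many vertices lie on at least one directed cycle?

11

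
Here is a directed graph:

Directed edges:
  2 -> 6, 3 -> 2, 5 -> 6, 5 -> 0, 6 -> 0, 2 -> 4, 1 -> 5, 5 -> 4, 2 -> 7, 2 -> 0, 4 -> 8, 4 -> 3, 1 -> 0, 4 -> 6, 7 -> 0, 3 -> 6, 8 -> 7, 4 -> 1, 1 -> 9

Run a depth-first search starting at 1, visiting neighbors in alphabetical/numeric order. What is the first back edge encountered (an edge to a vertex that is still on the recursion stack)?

4->1

DFS from 1 (visiting neighbors in alphabetical/numeric order); mark gray on enter, black on exit:
1 gray
  0 gray
  0 black
  5 gray
    5→0: 0 black — skip
    4 gray
      4→1: 1 is gray → back edge
First back edge: 4 → 1.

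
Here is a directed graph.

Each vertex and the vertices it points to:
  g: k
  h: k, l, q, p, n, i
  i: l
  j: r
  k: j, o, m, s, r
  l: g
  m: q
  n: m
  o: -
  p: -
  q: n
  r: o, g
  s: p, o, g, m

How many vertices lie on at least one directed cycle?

8

A vertex is on a directed cycle iff it belongs to a strongly connected component of size ≥ 2 (or has a self-loop).
The vertices on cycles are {g, j, k, m, n, q, r, s} — 8 in total.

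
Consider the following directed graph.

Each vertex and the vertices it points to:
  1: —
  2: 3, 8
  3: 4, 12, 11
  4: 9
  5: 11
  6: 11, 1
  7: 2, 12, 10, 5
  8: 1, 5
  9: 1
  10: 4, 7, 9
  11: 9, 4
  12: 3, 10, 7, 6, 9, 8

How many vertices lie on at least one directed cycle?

A vertex is on a directed cycle iff it belongs to a strongly connected component of size ≥ 2 (or has a self-loop).
The vertices on cycles are {2, 3, 7, 10, 12} — 5 in total.

5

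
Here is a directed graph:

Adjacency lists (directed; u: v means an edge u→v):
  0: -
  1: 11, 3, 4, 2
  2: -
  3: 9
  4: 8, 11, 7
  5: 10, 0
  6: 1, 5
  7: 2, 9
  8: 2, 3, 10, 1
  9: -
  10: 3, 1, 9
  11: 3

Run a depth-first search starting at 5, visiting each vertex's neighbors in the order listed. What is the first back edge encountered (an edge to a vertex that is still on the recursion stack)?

DFS from 5 (visiting each vertex's neighbors in the order listed); mark gray on enter, black on exit:
5 gray
  10 gray
    3 gray
      9 gray
      9 black
    3 black
    1 gray
      11 gray
        11→3: 3 black — skip
      11 black
      1→3: 3 black — skip
      4 gray
        8 gray
          2 gray
          2 black
          8→3: 3 black — skip
          8→10: 10 is gray → back edge
First back edge: 8 → 10.

8→10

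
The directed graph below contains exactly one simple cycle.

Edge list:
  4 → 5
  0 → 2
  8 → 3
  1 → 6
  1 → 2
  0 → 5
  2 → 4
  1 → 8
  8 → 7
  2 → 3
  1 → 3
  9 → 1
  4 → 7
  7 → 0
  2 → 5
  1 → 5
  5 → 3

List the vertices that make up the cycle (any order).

0, 2, 4, 7

DFS with gray/black marking from 2:
2 gray
  3 gray
  3 black
  4 gray
    5 gray
      5→3: 3 black — skip
    5 black
    7 gray
      0 gray
        0→5: 5 black — skip
        0→2: 2 is gray → back edge
Back edge closes the cycle 2 → 4 → 7 → 0 → 2; its vertices are {0, 2, 4, 7}.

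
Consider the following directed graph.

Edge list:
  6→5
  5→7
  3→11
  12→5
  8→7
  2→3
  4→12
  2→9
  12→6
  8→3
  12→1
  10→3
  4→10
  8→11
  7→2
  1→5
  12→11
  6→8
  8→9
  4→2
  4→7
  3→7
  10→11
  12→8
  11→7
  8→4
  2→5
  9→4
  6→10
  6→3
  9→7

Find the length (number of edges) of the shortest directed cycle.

3

For each vertex v, BFS finds the shortest path from v back to v.
The shortest such closed walk is 12 → 8 → 4 → 12, length 3.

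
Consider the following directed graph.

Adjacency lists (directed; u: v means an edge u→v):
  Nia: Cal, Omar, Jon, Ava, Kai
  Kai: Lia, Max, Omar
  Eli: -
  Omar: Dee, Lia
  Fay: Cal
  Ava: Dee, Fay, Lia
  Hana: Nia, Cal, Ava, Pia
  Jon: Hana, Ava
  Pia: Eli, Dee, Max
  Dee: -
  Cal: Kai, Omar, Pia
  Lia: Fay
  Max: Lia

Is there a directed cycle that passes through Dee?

Dee lies on a cycle iff there is a path from Dee back to itself.
Exploring from Dee, it never reaches itself; equivalently, its strongly connected component is a singleton.

No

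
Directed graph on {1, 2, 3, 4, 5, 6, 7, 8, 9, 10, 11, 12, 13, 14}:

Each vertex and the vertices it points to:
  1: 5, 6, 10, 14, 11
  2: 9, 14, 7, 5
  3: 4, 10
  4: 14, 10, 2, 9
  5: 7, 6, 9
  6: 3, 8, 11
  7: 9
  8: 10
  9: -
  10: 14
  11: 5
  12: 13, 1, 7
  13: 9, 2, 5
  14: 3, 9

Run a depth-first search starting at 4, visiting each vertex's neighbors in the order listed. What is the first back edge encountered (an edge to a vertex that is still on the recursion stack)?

DFS from 4 (visiting each vertex's neighbors in the order listed); mark gray on enter, black on exit:
4 gray
  14 gray
    3 gray
      3→4: 4 is gray → back edge
First back edge: 3 → 4.

3→4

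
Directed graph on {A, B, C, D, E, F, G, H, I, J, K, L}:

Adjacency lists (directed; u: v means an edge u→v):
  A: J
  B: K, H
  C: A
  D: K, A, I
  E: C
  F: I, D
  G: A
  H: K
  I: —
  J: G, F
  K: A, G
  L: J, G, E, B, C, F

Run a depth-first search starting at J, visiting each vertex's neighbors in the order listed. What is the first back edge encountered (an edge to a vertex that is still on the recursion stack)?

A→J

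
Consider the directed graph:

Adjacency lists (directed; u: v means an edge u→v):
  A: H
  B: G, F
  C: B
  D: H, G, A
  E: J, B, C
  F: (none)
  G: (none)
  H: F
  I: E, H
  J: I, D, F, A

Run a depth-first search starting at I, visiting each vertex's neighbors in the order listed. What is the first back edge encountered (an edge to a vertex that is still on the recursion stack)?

DFS from I (visiting each vertex's neighbors in the order listed); mark gray on enter, black on exit:
I gray
  E gray
    J gray
      J→I: I is gray → back edge
First back edge: J → I.

J->I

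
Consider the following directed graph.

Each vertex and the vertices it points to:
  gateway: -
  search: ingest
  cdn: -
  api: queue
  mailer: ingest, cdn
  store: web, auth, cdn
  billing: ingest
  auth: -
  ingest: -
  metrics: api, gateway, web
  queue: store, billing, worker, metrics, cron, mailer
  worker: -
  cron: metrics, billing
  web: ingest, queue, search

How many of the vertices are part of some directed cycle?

A vertex is on a directed cycle iff it belongs to a strongly connected component of size ≥ 2 (or has a self-loop).
The vertices on cycles are {api, web, cron, queue, store, metrics} — 6 in total.

6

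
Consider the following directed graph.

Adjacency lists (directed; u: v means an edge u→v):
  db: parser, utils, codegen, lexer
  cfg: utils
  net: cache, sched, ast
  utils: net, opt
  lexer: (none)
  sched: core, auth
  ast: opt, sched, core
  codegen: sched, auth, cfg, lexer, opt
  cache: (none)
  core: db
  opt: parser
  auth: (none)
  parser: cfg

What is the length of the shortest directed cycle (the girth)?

4

For each vertex v, BFS finds the shortest path from v back to v.
The shortest such closed walk is core → db → codegen → sched → core, length 4.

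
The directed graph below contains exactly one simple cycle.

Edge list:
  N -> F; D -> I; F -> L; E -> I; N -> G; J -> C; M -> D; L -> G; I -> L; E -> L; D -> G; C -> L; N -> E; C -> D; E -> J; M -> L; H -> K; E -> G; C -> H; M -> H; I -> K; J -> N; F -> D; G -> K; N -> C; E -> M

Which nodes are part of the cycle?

E, J, N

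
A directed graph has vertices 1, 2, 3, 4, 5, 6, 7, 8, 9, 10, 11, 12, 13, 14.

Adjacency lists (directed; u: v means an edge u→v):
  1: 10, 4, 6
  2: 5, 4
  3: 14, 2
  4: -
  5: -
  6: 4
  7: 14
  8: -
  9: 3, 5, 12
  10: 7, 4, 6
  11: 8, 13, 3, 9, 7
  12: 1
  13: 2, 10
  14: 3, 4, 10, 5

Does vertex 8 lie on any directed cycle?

No

8 lies on a cycle iff there is a path from 8 back to itself.
Exploring from 8, it never reaches itself; equivalently, its strongly connected component is a singleton.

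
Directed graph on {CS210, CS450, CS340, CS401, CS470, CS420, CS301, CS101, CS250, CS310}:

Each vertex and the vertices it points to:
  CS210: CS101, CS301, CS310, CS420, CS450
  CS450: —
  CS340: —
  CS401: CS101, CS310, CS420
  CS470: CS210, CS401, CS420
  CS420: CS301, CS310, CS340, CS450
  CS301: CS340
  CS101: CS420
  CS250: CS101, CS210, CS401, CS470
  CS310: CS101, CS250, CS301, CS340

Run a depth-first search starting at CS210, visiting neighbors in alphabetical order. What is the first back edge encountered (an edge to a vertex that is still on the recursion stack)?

DFS from CS210 (visiting neighbors in alphabetical order); mark gray on enter, black on exit:
CS210 gray
  CS101 gray
    CS420 gray
      CS301 gray
        CS340 gray
        CS340 black
      CS301 black
      CS310 gray
        CS310→CS101: CS101 is gray → back edge
First back edge: CS310 → CS101.

CS310->CS101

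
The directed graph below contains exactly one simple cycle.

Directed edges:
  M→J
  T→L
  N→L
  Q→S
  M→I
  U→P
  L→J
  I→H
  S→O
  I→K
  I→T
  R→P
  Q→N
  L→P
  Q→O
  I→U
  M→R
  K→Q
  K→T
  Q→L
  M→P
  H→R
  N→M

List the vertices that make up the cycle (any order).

I, K, M, N, Q

DFS with gray/black marking from I:
I gray
  H gray
    R gray
      P gray
      P black
    R black
  H black
  U gray
    U→P: P black — skip
  U black
  T gray
    L gray
      L→P: P black — skip
      J gray
      J black
    L black
  T black
  K gray
    Q gray
      O gray
      O black
      S gray
        S→O: O black — skip
      S black
      Q→L: L black — skip
      N gray
        M gray
          M→I: I is gray → back edge
Back edge closes the cycle I → K → Q → N → M → I; its vertices are {I, K, M, N, Q}.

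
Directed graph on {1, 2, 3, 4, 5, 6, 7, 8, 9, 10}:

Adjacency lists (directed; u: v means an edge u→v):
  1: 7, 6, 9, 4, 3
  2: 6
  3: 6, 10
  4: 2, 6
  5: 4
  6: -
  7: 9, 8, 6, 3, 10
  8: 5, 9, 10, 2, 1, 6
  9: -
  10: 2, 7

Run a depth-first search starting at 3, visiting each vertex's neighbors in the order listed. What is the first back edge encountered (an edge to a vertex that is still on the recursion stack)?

8->10

DFS from 3 (visiting each vertex's neighbors in the order listed); mark gray on enter, black on exit:
3 gray
  6 gray
  6 black
  10 gray
    2 gray
      2→6: 6 black — skip
    2 black
    7 gray
      9 gray
      9 black
      8 gray
        5 gray
          4 gray
            4→2: 2 black — skip
            4→6: 6 black — skip
          4 black
        5 black
        8→9: 9 black — skip
        8→10: 10 is gray → back edge
First back edge: 8 → 10.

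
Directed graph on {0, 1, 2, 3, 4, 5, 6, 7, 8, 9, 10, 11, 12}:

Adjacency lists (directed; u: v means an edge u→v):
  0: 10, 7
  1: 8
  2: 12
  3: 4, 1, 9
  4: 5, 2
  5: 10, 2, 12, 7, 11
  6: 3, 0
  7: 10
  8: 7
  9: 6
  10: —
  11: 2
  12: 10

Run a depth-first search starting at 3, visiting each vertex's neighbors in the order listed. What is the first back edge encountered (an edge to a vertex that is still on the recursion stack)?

DFS from 3 (visiting each vertex's neighbors in the order listed); mark gray on enter, black on exit:
3 gray
  4 gray
    5 gray
      10 gray
      10 black
      2 gray
        12 gray
          12→10: 10 black — skip
        12 black
      2 black
      5→12: 12 black — skip
      7 gray
        7→10: 10 black — skip
      7 black
      11 gray
        11→2: 2 black — skip
      11 black
    5 black
    4→2: 2 black — skip
  4 black
  1 gray
    8 gray
      8→7: 7 black — skip
    8 black
  1 black
  9 gray
    6 gray
      6→3: 3 is gray → back edge
First back edge: 6 → 3.

6->3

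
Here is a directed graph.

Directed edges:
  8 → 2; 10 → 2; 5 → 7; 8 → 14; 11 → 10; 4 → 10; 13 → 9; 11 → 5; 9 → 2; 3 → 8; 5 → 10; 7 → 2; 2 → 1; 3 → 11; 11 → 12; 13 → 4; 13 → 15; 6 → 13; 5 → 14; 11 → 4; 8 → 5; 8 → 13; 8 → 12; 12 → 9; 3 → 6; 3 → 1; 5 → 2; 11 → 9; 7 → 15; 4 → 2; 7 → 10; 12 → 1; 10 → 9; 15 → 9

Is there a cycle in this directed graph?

No

DFS with white/gray/black marking, starting from 9:
9 gray
  2 gray
    1 gray
    1 black
  2 black
9 black
3 gray
  8 gray
    5 gray
      14 gray
      14 black
      7 gray
        10 gray
          10→9: 9 black — skip
          10→2: 2 black — skip
        10 black
        15 gray
          15→9: 9 black — skip
        15 black
        7→2: 2 black — skip
      7 black
      5→2: 2 black — skip
      5→10: 10 black — skip
    5 black
    8→14: 14 black — skip
    13 gray
      4 gray
        4→2: 2 black — skip
        4→10: 10 black — skip
      4 black
      13→9: 9 black — skip
      13→15: 15 black — skip
    13 black
    12 gray
      12→1: 1 black — skip
      12→9: 9 black — skip
    12 black
    8→2: 2 black — skip
  8 black
  6 gray
    6→13: 13 black — skip
  6 black
  3→1: 1 black — skip
  11 gray
    11→9: 9 black — skip
    11→10: 10 black — skip
    11→12: 12 black — skip
    11→5: 5 black — skip
    11→4: 4 black — skip
  11 black
3 black
Every edge goes to a white or black vertex — no back edge, so the graph is acyclic.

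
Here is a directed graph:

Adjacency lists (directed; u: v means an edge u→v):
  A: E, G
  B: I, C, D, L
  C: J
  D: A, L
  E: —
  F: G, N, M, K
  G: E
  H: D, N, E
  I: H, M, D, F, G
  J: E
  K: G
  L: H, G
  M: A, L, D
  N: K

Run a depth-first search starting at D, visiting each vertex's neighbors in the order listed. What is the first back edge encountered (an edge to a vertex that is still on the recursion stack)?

H->D

DFS from D (visiting each vertex's neighbors in the order listed); mark gray on enter, black on exit:
D gray
  A gray
    E gray
    E black
    G gray
      G→E: E black — skip
    G black
  A black
  L gray
    H gray
      H→D: D is gray → back edge
First back edge: H → D.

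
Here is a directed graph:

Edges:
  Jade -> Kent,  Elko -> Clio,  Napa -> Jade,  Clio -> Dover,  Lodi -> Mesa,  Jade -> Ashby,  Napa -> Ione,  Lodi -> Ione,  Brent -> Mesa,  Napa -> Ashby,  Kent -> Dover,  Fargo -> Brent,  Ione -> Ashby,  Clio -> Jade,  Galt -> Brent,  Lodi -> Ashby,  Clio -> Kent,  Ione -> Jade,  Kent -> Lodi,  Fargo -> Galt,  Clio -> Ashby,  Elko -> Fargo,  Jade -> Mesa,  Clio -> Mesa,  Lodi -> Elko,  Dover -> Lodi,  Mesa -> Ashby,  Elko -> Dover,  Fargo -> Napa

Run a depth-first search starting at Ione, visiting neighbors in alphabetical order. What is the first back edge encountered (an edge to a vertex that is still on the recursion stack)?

DFS from Ione (visiting neighbors in alphabetical order); mark gray on enter, black on exit:
Ione gray
  Ashby gray
  Ashby black
  Jade gray
    Jade→Ashby: Ashby black — skip
    Kent gray
      Dover gray
        Lodi gray
          Lodi→Ashby: Ashby black — skip
          Elko gray
            Clio gray
              Clio→Ashby: Ashby black — skip
              Clio→Dover: Dover is gray → back edge
First back edge: Clio → Dover.

Clio→Dover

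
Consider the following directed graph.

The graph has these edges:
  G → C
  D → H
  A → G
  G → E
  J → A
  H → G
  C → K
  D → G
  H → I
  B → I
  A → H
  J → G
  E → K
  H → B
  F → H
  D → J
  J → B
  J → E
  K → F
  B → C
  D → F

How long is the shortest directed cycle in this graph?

For each vertex v, BFS finds the shortest path from v back to v.
The shortest such closed walk is F → H → G → E → K → F, length 5.

5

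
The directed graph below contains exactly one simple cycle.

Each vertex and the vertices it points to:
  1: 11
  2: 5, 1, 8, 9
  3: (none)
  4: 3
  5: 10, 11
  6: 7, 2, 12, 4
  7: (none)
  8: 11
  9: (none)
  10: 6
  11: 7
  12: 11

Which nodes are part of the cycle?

2, 5, 6, 10

DFS with gray/black marking from 2:
2 gray
  5 gray
    10 gray
      6 gray
        7 gray
        7 black
        6→2: 2 is gray → back edge
Back edge closes the cycle 2 → 5 → 10 → 6 → 2; its vertices are {2, 5, 6, 10}.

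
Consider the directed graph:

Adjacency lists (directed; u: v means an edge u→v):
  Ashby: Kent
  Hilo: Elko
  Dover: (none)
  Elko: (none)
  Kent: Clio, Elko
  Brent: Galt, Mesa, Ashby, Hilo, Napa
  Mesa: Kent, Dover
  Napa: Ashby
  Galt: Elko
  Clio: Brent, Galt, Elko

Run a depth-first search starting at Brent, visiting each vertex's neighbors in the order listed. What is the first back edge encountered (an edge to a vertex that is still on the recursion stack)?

DFS from Brent (visiting each vertex's neighbors in the order listed); mark gray on enter, black on exit:
Brent gray
  Galt gray
    Elko gray
    Elko black
  Galt black
  Mesa gray
    Kent gray
      Clio gray
        Clio→Brent: Brent is gray → back edge
First back edge: Clio → Brent.

Clio→Brent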